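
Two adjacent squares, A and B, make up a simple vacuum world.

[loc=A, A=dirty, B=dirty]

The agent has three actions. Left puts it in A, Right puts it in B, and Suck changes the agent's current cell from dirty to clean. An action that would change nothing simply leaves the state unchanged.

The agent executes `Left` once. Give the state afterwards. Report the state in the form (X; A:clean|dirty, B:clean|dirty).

(A; A:dirty, B:dirty)

start: (A; A:dirty, B:dirty)
[1] after Left: (A; A:dirty, B:dirty)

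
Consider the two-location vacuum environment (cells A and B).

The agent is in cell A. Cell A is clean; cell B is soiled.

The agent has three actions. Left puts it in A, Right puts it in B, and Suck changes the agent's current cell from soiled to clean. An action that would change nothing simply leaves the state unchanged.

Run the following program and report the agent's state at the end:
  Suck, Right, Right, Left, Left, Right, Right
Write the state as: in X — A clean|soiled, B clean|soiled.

step 1/7 (Suck): in A — A clean, B soiled
step 2/7 (Right): in B — A clean, B soiled
step 3/7 (Right): in B — A clean, B soiled
step 4/7 (Left): in A — A clean, B soiled
step 5/7 (Left): in A — A clean, B soiled
step 6/7 (Right): in B — A clean, B soiled
step 7/7 (Right): in B — A clean, B soiled

in B — A clean, B soiled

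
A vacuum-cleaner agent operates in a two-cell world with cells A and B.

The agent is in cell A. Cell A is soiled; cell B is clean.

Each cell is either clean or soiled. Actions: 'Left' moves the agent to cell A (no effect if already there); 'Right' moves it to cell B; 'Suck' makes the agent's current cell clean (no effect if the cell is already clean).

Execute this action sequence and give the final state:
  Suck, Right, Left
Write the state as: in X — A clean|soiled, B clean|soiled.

Suck (#1): in A — A clean, B clean
Right (#2): in B — A clean, B clean
Left (#3): in A — A clean, B clean

in A — A clean, B clean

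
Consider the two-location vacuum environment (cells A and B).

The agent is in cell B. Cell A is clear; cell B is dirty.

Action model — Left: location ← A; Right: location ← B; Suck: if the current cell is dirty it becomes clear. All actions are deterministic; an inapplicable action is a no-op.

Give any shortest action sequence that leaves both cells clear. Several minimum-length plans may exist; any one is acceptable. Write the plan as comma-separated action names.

Suck

1) do Suck; now (B; A:clear, B:clear)
min 1: B is dirty, one Suck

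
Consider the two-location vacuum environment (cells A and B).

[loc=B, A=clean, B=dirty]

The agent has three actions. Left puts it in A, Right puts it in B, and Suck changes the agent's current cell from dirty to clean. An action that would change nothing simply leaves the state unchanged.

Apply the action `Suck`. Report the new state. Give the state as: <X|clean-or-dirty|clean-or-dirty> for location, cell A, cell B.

<B|clean|clean>

start: <B|clean|dirty>
1) do Suck; now <B|clean|clean>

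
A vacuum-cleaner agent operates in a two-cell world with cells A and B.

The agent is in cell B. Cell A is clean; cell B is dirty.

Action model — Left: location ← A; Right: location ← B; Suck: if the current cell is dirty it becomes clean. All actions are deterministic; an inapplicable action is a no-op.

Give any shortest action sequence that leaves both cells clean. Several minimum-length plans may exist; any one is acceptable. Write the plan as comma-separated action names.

Suck

1. Suck → loc=B A=clean B=clean
min 1: B is dirty, one Suck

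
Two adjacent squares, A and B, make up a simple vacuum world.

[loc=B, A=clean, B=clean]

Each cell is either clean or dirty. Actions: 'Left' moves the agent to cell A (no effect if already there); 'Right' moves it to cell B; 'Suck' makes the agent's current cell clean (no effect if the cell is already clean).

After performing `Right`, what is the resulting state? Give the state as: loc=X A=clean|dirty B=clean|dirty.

start: loc=B A=clean B=clean
Right (#1): loc=B A=clean B=clean

loc=B A=clean B=clean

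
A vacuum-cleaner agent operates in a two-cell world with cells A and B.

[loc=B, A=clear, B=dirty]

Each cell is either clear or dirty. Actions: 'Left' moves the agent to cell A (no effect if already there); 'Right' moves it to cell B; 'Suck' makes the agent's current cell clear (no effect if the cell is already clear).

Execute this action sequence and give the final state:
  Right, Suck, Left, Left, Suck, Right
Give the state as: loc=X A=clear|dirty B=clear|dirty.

loc=B A=clear B=clear

1. Right → loc=B A=clear B=dirty
2. Suck → loc=B A=clear B=clear
3. Left → loc=A A=clear B=clear
4. Left → loc=A A=clear B=clear
5. Suck → loc=A A=clear B=clear
6. Right → loc=B A=clear B=clear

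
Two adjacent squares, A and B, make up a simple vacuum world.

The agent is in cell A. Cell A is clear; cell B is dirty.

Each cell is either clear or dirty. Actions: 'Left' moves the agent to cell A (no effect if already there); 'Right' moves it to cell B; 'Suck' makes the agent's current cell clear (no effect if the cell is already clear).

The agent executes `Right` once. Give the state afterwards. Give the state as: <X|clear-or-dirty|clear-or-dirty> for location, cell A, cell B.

<B|clear|dirty>

start: <A|clear|dirty>
1) do Right; now <B|clear|dirty>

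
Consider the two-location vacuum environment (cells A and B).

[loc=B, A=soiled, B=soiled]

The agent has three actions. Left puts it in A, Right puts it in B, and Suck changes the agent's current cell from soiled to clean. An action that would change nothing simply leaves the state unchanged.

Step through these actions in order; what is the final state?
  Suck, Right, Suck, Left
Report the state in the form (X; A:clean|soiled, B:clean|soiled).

1) do Suck; now (B; A:soiled, B:clean)
2) do Right; now (B; A:soiled, B:clean)
3) do Suck; now (B; A:soiled, B:clean)
4) do Left; now (A; A:soiled, B:clean)

(A; A:soiled, B:clean)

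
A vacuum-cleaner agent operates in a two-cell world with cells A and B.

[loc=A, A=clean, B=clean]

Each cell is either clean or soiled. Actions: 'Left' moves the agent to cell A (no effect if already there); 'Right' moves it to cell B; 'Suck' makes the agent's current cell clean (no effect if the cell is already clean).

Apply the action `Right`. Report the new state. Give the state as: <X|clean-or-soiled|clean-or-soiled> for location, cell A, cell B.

start: <A|clean|clean>
1) do Right; now <B|clean|clean>

<B|clean|clean>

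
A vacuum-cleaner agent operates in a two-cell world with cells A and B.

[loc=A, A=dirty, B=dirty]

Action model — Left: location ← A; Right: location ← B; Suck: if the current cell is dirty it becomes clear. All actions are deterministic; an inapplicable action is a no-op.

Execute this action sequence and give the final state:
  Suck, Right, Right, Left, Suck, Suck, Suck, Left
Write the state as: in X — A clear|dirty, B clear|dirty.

in A — A clear, B dirty

1) do Suck; now in A — A clear, B dirty
2) do Right; now in B — A clear, B dirty
3) do Right; now in B — A clear, B dirty
4) do Left; now in A — A clear, B dirty
5) do Suck; now in A — A clear, B dirty
6) do Suck; now in A — A clear, B dirty
7) do Suck; now in A — A clear, B dirty
8) do Left; now in A — A clear, B dirty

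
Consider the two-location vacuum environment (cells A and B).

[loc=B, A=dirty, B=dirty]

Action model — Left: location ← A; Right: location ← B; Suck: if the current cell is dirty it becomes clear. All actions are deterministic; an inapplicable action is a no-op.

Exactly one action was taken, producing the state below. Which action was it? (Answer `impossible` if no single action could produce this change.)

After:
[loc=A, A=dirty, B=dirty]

try  Left: in A — A dirty, B dirty  ← match
try Right: in B — A dirty, B dirty
try  Suck: in B — A dirty, B clear

Left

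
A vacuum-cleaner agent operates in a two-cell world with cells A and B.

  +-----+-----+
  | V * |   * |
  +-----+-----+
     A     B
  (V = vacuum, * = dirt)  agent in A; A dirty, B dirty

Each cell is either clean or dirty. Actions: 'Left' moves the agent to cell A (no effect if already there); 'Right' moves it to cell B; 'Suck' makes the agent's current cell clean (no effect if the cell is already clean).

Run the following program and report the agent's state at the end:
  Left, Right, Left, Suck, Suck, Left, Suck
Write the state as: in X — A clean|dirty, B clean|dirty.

in A — A clean, B dirty

[1] after Left: in A — A dirty, B dirty
[2] after Right: in B — A dirty, B dirty
[3] after Left: in A — A dirty, B dirty
[4] after Suck: in A — A clean, B dirty
[5] after Suck: in A — A clean, B dirty
[6] after Left: in A — A clean, B dirty
[7] after Suck: in A — A clean, B dirty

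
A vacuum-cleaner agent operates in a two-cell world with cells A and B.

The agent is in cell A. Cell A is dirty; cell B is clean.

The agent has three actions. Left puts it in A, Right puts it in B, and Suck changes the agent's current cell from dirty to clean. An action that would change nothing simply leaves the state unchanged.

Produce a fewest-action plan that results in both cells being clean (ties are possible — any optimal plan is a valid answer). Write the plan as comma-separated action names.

Suck

t=1 Suck ⇒ in A — A clean, B clean
min 1: A is dirty, one Suck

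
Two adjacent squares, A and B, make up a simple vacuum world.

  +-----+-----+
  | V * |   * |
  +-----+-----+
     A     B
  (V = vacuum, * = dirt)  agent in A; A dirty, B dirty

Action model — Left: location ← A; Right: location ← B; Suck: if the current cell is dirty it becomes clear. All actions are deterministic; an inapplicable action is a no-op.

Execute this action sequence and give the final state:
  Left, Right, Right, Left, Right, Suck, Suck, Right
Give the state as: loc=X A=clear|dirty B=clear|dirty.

Left (#1): loc=A A=dirty B=dirty
Right (#2): loc=B A=dirty B=dirty
Right (#3): loc=B A=dirty B=dirty
Left (#4): loc=A A=dirty B=dirty
Right (#5): loc=B A=dirty B=dirty
Suck (#6): loc=B A=dirty B=clear
Suck (#7): loc=B A=dirty B=clear
Right (#8): loc=B A=dirty B=clear

loc=B A=dirty B=clear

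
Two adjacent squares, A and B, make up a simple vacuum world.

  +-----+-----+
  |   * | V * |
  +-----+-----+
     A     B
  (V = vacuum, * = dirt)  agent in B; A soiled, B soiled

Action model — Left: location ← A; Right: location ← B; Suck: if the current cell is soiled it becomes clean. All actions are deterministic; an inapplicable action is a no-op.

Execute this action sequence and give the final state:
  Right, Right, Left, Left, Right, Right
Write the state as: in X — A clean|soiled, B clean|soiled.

Right (#1): in B — A soiled, B soiled
Right (#2): in B — A soiled, B soiled
Left (#3): in A — A soiled, B soiled
Left (#4): in A — A soiled, B soiled
Right (#5): in B — A soiled, B soiled
Right (#6): in B — A soiled, B soiled

in B — A soiled, B soiled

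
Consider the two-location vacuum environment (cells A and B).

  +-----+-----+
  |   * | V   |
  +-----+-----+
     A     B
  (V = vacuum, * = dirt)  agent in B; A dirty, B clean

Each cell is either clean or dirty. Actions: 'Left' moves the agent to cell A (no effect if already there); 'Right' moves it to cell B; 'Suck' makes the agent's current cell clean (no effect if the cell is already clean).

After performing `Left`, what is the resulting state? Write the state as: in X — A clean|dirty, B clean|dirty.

start: in B — A dirty, B clean
step 1/1 (Left): in A — A dirty, B clean

in A — A dirty, B clean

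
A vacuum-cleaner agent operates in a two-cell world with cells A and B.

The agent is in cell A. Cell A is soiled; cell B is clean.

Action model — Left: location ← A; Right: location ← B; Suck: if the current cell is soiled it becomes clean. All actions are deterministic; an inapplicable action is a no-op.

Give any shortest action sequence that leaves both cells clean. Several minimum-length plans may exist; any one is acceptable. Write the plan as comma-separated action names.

Suck (#1): <A|clean|clean>
min 1: A is soiled, one Suck

Suck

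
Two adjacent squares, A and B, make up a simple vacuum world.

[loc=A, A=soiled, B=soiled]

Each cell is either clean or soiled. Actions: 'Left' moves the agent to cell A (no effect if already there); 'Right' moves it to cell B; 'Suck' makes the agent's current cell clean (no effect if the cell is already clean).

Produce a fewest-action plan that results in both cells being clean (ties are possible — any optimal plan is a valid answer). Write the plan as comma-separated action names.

Suck, Right, Suck

t=1 Suck ⇒ <A|clean|soiled>
t=2 Right ⇒ <B|clean|soiled>
t=3 Suck ⇒ <B|clean|clean>
min 3: Suck A + move + Suck B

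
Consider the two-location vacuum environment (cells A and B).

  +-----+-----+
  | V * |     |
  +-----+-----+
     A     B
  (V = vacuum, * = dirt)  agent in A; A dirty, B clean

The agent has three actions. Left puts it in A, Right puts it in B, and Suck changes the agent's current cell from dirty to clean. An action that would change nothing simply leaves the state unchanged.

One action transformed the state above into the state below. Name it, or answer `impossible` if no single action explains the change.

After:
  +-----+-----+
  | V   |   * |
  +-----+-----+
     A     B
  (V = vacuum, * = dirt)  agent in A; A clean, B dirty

impossible

try  Left: <A|dirty|clean>
try Right: <B|dirty|clean>
try  Suck: <A|clean|clean>
no single action produces the after-state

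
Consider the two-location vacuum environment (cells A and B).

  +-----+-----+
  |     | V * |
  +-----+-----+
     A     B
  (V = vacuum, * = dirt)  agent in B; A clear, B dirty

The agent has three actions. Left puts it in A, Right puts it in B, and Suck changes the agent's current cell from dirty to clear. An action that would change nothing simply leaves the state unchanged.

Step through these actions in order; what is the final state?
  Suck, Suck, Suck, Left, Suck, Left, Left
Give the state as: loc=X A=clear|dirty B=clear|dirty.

loc=A A=clear B=clear

step 1/7 (Suck): loc=B A=clear B=clear
step 2/7 (Suck): loc=B A=clear B=clear
step 3/7 (Suck): loc=B A=clear B=clear
step 4/7 (Left): loc=A A=clear B=clear
step 5/7 (Suck): loc=A A=clear B=clear
step 6/7 (Left): loc=A A=clear B=clear
step 7/7 (Left): loc=A A=clear B=clear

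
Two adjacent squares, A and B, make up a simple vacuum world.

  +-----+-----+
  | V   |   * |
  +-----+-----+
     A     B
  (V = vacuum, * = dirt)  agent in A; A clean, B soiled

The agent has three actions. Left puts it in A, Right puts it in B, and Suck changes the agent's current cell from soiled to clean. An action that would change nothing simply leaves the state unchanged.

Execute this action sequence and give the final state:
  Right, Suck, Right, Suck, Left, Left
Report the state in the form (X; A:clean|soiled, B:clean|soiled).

Right (#1): (B; A:clean, B:soiled)
Suck (#2): (B; A:clean, B:clean)
Right (#3): (B; A:clean, B:clean)
Suck (#4): (B; A:clean, B:clean)
Left (#5): (A; A:clean, B:clean)
Left (#6): (A; A:clean, B:clean)

(A; A:clean, B:clean)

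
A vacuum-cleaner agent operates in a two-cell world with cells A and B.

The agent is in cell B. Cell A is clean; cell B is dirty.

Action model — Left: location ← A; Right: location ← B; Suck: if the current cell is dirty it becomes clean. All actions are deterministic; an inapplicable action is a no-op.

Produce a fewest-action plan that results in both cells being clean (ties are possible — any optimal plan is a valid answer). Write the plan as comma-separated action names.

Suck

step 1/1 (Suck): loc=B A=clean B=clean
min 1: B is dirty, one Suck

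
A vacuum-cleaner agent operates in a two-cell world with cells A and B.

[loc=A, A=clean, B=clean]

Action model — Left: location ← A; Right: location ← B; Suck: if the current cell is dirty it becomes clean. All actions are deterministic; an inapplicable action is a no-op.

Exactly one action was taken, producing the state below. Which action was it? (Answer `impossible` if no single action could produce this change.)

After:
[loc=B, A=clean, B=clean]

Right

try  Left: in A — A clean, B clean
try Right: in B — A clean, B clean  ← match
try  Suck: in A — A clean, B clean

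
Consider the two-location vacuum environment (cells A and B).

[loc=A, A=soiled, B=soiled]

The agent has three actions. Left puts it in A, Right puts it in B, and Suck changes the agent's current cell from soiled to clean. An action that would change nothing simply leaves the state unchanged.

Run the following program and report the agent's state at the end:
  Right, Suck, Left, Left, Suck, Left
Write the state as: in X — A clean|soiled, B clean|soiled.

in A — A clean, B clean

step 1/6 (Right): in B — A soiled, B soiled
step 2/6 (Suck): in B — A soiled, B clean
step 3/6 (Left): in A — A soiled, B clean
step 4/6 (Left): in A — A soiled, B clean
step 5/6 (Suck): in A — A clean, B clean
step 6/6 (Left): in A — A clean, B clean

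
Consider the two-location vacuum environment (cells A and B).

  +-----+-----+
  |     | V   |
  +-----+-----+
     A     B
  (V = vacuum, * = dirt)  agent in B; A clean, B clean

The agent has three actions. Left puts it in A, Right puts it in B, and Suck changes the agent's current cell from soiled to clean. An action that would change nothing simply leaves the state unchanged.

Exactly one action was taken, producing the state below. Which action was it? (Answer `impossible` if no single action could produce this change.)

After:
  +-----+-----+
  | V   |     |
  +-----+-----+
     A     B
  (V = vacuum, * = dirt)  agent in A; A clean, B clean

try  Left: (A; A:clean, B:clean)  ← match
try Right: (B; A:clean, B:clean)
try  Suck: (B; A:clean, B:clean)

Left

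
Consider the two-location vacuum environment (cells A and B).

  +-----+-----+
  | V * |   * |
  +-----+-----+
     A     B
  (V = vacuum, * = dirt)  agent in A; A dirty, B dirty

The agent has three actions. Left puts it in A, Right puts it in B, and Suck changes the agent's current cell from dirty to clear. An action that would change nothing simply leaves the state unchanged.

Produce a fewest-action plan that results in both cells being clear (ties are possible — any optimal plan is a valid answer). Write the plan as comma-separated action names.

Suck (#1): in A — A clear, B dirty
Right (#2): in B — A clear, B dirty
Suck (#3): in B — A clear, B clear
min 3: Suck A + move + Suck B

Suck, Right, Suck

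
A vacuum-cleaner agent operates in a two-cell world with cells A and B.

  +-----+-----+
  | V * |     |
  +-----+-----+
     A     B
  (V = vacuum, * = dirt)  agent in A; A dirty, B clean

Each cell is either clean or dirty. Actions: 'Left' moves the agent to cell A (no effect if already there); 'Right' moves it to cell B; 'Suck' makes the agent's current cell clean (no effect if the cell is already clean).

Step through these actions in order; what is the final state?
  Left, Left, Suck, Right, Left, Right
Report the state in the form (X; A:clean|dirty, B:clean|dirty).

t=1 Left ⇒ (A; A:dirty, B:clean)
t=2 Left ⇒ (A; A:dirty, B:clean)
t=3 Suck ⇒ (A; A:clean, B:clean)
t=4 Right ⇒ (B; A:clean, B:clean)
t=5 Left ⇒ (A; A:clean, B:clean)
t=6 Right ⇒ (B; A:clean, B:clean)

(B; A:clean, B:clean)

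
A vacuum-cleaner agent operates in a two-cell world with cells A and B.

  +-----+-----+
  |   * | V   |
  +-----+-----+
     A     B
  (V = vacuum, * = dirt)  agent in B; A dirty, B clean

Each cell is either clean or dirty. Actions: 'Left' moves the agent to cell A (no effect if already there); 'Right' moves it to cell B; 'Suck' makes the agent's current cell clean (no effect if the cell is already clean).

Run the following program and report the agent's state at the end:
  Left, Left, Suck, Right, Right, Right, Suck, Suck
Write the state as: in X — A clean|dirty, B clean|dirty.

in B — A clean, B clean

[1] after Left: in A — A dirty, B clean
[2] after Left: in A — A dirty, B clean
[3] after Suck: in A — A clean, B clean
[4] after Right: in B — A clean, B clean
[5] after Right: in B — A clean, B clean
[6] after Right: in B — A clean, B clean
[7] after Suck: in B — A clean, B clean
[8] after Suck: in B — A clean, B clean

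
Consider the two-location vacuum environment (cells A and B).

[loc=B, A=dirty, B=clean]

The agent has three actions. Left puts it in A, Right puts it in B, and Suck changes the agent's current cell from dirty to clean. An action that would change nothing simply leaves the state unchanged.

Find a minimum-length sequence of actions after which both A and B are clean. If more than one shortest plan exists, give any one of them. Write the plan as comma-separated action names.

Left, Suck

step 1/2 (Left): (A; A:dirty, B:clean)
step 2/2 (Suck): (A; A:clean, B:clean)
min 2: go A then Suck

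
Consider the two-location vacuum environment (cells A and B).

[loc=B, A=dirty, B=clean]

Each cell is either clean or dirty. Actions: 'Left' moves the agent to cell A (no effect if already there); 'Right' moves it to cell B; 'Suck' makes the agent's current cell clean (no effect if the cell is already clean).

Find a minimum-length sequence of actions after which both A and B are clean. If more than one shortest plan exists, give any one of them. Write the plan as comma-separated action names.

Left, Suck

t=1 Left ⇒ (A; A:dirty, B:clean)
t=2 Suck ⇒ (A; A:clean, B:clean)
min 2: go A then Suck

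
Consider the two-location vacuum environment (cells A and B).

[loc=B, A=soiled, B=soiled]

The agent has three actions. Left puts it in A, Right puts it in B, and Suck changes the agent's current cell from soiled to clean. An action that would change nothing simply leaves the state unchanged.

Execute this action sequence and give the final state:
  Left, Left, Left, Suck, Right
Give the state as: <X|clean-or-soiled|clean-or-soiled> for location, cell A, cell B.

<B|clean|soiled>

[1] after Left: <A|soiled|soiled>
[2] after Left: <A|soiled|soiled>
[3] after Left: <A|soiled|soiled>
[4] after Suck: <A|clean|soiled>
[5] after Right: <B|clean|soiled>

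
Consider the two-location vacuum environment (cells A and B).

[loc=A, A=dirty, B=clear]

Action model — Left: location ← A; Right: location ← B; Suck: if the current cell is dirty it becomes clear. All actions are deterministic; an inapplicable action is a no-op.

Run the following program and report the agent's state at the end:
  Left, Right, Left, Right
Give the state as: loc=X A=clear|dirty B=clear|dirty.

loc=B A=dirty B=clear

1) do Left; now loc=A A=dirty B=clear
2) do Right; now loc=B A=dirty B=clear
3) do Left; now loc=A A=dirty B=clear
4) do Right; now loc=B A=dirty B=clear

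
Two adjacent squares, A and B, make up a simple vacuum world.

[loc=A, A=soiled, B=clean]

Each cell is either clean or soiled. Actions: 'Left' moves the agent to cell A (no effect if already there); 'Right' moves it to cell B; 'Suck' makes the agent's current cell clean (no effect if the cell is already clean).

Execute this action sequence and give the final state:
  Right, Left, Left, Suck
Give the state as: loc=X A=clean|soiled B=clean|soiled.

[1] after Right: loc=B A=soiled B=clean
[2] after Left: loc=A A=soiled B=clean
[3] after Left: loc=A A=soiled B=clean
[4] after Suck: loc=A A=clean B=clean

loc=A A=clean B=clean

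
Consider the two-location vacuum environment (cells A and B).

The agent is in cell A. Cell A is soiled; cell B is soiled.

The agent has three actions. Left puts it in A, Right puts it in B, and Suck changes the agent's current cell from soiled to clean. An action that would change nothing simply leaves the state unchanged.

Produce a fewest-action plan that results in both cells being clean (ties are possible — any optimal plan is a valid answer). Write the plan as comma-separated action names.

Suck, Right, Suck

[1] after Suck: (A; A:clean, B:soiled)
[2] after Right: (B; A:clean, B:soiled)
[3] after Suck: (B; A:clean, B:clean)
min 3: Suck A + move + Suck B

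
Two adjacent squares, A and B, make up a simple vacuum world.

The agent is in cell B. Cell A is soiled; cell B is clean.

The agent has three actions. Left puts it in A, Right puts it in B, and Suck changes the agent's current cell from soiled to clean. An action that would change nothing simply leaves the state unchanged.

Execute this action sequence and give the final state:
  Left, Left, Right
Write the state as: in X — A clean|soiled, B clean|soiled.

in B — A soiled, B clean

step 1/3 (Left): in A — A soiled, B clean
step 2/3 (Left): in A — A soiled, B clean
step 3/3 (Right): in B — A soiled, B clean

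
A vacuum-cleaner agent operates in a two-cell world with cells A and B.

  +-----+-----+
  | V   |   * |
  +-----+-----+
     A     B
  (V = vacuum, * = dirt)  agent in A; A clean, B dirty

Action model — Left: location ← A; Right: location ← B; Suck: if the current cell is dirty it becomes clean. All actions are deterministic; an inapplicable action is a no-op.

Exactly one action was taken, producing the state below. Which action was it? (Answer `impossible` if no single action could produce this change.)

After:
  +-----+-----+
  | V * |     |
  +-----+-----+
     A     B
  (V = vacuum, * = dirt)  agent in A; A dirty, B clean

impossible

try  Left: loc=A A=clean B=dirty
try Right: loc=B A=clean B=dirty
try  Suck: loc=A A=clean B=dirty
no single action produces the after-state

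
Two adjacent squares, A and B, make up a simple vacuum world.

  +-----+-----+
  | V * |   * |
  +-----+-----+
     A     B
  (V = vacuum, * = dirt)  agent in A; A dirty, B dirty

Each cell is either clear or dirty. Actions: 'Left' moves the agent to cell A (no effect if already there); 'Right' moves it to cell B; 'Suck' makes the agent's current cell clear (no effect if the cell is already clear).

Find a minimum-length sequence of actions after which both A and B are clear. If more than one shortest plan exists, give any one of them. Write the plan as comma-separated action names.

Suck, Right, Suck

t=1 Suck ⇒ (A; A:clear, B:dirty)
t=2 Right ⇒ (B; A:clear, B:dirty)
t=3 Suck ⇒ (B; A:clear, B:clear)
min 3: Suck A + move + Suck B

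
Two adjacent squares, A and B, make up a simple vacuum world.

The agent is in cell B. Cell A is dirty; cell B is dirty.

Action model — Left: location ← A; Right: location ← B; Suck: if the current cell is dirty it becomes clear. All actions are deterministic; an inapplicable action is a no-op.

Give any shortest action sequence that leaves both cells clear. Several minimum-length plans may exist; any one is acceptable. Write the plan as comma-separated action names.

Suck, Left, Suck

Suck (#1): loc=B A=dirty B=clear
Left (#2): loc=A A=dirty B=clear
Suck (#3): loc=A A=clear B=clear
min 3: Suck B + move + Suck A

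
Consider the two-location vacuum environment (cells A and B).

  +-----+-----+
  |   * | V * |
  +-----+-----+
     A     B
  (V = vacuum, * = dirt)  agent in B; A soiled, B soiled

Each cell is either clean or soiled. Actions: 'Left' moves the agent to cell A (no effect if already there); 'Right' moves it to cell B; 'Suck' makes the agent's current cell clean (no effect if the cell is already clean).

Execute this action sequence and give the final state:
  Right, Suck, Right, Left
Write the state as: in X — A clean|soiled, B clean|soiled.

Right (#1): in B — A soiled, B soiled
Suck (#2): in B — A soiled, B clean
Right (#3): in B — A soiled, B clean
Left (#4): in A — A soiled, B clean

in A — A soiled, B clean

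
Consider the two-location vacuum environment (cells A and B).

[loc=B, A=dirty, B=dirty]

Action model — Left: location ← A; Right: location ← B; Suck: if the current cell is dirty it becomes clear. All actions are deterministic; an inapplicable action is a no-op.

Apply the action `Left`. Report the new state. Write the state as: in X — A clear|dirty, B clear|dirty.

in A — A dirty, B dirty

start: in B — A dirty, B dirty
t=1 Left ⇒ in A — A dirty, B dirty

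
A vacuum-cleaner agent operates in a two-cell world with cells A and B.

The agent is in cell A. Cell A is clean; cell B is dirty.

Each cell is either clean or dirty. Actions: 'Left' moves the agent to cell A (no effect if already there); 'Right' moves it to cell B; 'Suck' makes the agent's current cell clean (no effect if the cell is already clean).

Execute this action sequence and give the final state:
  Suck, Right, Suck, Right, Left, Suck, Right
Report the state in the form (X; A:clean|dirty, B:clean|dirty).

(B; A:clean, B:clean)

step 1/7 (Suck): (A; A:clean, B:dirty)
step 2/7 (Right): (B; A:clean, B:dirty)
step 3/7 (Suck): (B; A:clean, B:clean)
step 4/7 (Right): (B; A:clean, B:clean)
step 5/7 (Left): (A; A:clean, B:clean)
step 6/7 (Suck): (A; A:clean, B:clean)
step 7/7 (Right): (B; A:clean, B:clean)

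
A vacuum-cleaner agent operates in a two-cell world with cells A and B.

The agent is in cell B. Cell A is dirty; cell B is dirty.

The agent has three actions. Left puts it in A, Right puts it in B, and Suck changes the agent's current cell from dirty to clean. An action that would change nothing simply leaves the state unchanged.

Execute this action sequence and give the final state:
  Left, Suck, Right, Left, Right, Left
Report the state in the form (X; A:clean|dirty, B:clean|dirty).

(A; A:clean, B:dirty)

1. Left → (A; A:dirty, B:dirty)
2. Suck → (A; A:clean, B:dirty)
3. Right → (B; A:clean, B:dirty)
4. Left → (A; A:clean, B:dirty)
5. Right → (B; A:clean, B:dirty)
6. Left → (A; A:clean, B:dirty)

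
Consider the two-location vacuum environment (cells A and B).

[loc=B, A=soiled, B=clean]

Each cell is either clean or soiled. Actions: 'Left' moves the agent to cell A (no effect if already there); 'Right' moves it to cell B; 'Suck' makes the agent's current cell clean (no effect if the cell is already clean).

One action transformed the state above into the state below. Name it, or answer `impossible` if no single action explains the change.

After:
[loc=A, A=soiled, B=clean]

try  Left: (A; A:soiled, B:clean)  ← match
try Right: (B; A:soiled, B:clean)
try  Suck: (B; A:soiled, B:clean)

Left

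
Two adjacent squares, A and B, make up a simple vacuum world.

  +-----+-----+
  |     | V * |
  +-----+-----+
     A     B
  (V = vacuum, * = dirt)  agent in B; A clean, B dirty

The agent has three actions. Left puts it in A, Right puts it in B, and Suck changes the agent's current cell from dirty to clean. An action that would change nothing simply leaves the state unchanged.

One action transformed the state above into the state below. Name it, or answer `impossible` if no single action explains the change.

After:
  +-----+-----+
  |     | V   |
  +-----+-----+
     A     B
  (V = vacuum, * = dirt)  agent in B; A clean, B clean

Suck

try  Left: in A — A clean, B dirty
try Right: in B — A clean, B dirty
try  Suck: in B — A clean, B clean  ← match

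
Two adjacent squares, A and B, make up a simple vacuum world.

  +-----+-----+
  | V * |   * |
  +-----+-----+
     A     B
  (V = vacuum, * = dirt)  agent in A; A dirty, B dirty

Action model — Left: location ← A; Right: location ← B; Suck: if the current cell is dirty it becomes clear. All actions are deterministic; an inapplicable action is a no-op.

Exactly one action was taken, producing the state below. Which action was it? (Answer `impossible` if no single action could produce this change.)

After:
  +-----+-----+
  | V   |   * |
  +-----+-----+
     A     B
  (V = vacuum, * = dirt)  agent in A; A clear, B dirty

try  Left: <A|dirty|dirty>
try Right: <B|dirty|dirty>
try  Suck: <A|clear|dirty>  ← match

Suck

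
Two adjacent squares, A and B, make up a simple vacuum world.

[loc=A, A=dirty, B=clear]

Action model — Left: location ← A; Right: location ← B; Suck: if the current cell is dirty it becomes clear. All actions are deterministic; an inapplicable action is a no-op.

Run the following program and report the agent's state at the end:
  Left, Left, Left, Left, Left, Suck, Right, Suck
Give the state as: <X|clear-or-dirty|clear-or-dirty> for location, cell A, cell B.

<B|clear|clear>

step 1/8 (Left): <A|dirty|clear>
step 2/8 (Left): <A|dirty|clear>
step 3/8 (Left): <A|dirty|clear>
step 4/8 (Left): <A|dirty|clear>
step 5/8 (Left): <A|dirty|clear>
step 6/8 (Suck): <A|clear|clear>
step 7/8 (Right): <B|clear|clear>
step 8/8 (Suck): <B|clear|clear>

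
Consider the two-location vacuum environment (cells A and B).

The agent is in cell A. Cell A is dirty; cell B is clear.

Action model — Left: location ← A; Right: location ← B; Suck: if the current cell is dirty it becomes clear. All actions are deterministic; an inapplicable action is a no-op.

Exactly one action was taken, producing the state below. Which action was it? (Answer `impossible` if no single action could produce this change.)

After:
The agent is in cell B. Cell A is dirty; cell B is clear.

try  Left: (A; A:dirty, B:clear)
try Right: (B; A:dirty, B:clear)  ← match
try  Suck: (A; A:clear, B:clear)

Right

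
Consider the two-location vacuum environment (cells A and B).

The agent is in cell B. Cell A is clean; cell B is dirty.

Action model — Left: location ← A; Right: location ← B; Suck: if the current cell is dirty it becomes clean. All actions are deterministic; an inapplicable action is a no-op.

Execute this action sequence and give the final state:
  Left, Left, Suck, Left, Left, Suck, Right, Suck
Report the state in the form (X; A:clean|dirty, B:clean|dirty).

step 1/8 (Left): (A; A:clean, B:dirty)
step 2/8 (Left): (A; A:clean, B:dirty)
step 3/8 (Suck): (A; A:clean, B:dirty)
step 4/8 (Left): (A; A:clean, B:dirty)
step 5/8 (Left): (A; A:clean, B:dirty)
step 6/8 (Suck): (A; A:clean, B:dirty)
step 7/8 (Right): (B; A:clean, B:dirty)
step 8/8 (Suck): (B; A:clean, B:clean)

(B; A:clean, B:clean)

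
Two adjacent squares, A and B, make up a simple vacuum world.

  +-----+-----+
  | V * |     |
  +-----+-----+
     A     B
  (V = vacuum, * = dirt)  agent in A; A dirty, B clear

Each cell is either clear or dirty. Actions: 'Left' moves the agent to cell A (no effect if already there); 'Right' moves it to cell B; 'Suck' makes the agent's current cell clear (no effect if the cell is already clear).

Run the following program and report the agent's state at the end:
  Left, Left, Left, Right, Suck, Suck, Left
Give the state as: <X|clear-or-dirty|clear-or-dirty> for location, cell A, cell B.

1. Left → <A|dirty|clear>
2. Left → <A|dirty|clear>
3. Left → <A|dirty|clear>
4. Right → <B|dirty|clear>
5. Suck → <B|dirty|clear>
6. Suck → <B|dirty|clear>
7. Left → <A|dirty|clear>

<A|dirty|clear>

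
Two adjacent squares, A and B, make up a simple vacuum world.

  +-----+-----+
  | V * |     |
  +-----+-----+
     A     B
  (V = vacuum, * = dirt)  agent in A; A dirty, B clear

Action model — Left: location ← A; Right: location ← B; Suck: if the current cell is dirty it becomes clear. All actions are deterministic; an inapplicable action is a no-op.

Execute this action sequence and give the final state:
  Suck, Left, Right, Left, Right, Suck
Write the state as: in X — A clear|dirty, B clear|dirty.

in B — A clear, B clear

1. Suck → in A — A clear, B clear
2. Left → in A — A clear, B clear
3. Right → in B — A clear, B clear
4. Left → in A — A clear, B clear
5. Right → in B — A clear, B clear
6. Suck → in B — A clear, B clear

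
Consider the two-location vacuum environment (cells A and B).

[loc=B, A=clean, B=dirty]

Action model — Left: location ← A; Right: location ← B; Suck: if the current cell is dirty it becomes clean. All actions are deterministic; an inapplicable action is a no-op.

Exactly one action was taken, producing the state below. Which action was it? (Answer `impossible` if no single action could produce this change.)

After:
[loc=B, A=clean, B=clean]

Suck

try  Left: (A; A:clean, B:dirty)
try Right: (B; A:clean, B:dirty)
try  Suck: (B; A:clean, B:clean)  ← match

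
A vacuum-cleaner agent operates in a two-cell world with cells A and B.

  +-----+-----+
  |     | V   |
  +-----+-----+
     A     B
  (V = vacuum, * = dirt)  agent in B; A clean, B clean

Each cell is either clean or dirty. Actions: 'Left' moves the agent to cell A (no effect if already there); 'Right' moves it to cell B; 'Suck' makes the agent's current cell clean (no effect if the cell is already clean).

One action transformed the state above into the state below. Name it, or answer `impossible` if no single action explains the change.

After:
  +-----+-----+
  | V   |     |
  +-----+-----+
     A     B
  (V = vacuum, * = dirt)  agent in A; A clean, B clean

try  Left: loc=A A=clean B=clean  ← match
try Right: loc=B A=clean B=clean
try  Suck: loc=B A=clean B=clean

Left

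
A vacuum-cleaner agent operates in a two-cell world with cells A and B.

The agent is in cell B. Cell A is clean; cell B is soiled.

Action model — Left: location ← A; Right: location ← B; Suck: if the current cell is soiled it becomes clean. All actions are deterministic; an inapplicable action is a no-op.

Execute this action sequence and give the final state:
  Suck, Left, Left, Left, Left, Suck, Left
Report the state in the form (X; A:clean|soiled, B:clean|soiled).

(A; A:clean, B:clean)

t=1 Suck ⇒ (B; A:clean, B:clean)
t=2 Left ⇒ (A; A:clean, B:clean)
t=3 Left ⇒ (A; A:clean, B:clean)
t=4 Left ⇒ (A; A:clean, B:clean)
t=5 Left ⇒ (A; A:clean, B:clean)
t=6 Suck ⇒ (A; A:clean, B:clean)
t=7 Left ⇒ (A; A:clean, B:clean)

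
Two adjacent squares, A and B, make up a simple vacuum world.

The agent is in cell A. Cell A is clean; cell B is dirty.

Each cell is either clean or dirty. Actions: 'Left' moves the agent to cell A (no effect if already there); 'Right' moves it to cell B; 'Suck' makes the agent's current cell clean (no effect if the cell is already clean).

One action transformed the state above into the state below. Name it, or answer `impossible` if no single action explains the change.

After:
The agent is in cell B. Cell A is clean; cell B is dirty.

Right

try  Left: in A — A clean, B dirty
try Right: in B — A clean, B dirty  ← match
try  Suck: in A — A clean, B dirty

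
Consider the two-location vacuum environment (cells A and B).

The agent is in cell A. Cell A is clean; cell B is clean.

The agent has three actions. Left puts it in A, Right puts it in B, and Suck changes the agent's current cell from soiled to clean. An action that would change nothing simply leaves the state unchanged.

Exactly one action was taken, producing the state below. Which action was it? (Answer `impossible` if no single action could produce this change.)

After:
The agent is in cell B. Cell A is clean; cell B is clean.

try  Left: loc=A A=clean B=clean
try Right: loc=B A=clean B=clean  ← match
try  Suck: loc=A A=clean B=clean

Right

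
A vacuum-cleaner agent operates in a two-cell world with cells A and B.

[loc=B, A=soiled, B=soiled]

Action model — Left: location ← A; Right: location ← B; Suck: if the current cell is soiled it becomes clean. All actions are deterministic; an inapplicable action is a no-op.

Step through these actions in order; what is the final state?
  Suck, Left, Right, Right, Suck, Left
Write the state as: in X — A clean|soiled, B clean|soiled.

step 1/6 (Suck): in B — A soiled, B clean
step 2/6 (Left): in A — A soiled, B clean
step 3/6 (Right): in B — A soiled, B clean
step 4/6 (Right): in B — A soiled, B clean
step 5/6 (Suck): in B — A soiled, B clean
step 6/6 (Left): in A — A soiled, B clean

in A — A soiled, B clean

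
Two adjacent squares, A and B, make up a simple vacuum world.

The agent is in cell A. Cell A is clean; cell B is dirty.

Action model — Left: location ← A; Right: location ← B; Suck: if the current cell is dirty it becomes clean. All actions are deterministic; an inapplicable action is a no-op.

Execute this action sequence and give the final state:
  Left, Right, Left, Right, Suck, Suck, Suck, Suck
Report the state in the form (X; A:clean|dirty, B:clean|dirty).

(B; A:clean, B:clean)

1. Left → (A; A:clean, B:dirty)
2. Right → (B; A:clean, B:dirty)
3. Left → (A; A:clean, B:dirty)
4. Right → (B; A:clean, B:dirty)
5. Suck → (B; A:clean, B:clean)
6. Suck → (B; A:clean, B:clean)
7. Suck → (B; A:clean, B:clean)
8. Suck → (B; A:clean, B:clean)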